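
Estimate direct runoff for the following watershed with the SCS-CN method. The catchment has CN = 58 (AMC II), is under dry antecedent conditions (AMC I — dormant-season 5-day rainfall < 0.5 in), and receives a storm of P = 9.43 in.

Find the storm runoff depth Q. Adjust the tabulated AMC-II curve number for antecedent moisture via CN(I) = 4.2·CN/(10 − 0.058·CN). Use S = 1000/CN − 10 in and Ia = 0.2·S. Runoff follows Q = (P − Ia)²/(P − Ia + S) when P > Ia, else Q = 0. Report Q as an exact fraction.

Adjust CN=58 to AMC I: 4.2·58/(10 − 0.058·58) → (1218/5) ÷ (1659/250) = 2900/79 ≈ 36.709
Retention S: 1000/CN − 10 with CN=36.709 → S = 500/29 ≈ 17.241 in
Ia = 0.2S: 0.2·17.241 = 3.448 in (exactly 100/29)
Excess rainfall: 9.430 − 3.448 = 5.982 in; P > Ia so Q > 0
Runoff Q = (P−Ia)²/(P−Ia+S) = (5.982)²/(5.982+17.241) = 300918409/195306300 ≈ 1.541 in

Q = 300918409/195306300 in ≈ 1.541 in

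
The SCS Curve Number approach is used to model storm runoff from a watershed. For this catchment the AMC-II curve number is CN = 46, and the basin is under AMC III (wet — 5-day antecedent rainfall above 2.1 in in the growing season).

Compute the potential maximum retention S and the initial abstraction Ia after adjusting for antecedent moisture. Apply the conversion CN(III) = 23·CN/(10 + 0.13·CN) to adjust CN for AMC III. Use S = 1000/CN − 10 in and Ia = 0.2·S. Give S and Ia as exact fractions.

Wet (AMC III): CN(III) = 23·46/(10 + 0.13·46) = 1058/(799/50) = 52900/799 ≈ 66.208
S = 1000/(52900/799) − 10 = 2700/529 in ≈ 5.104 in
Ia = 0.2·(2700/529) = 540/529 in ≈ 1.021 in

S = 2700/529 in ≈ 5.104 in; Ia = 540/529 in ≈ 1.021 in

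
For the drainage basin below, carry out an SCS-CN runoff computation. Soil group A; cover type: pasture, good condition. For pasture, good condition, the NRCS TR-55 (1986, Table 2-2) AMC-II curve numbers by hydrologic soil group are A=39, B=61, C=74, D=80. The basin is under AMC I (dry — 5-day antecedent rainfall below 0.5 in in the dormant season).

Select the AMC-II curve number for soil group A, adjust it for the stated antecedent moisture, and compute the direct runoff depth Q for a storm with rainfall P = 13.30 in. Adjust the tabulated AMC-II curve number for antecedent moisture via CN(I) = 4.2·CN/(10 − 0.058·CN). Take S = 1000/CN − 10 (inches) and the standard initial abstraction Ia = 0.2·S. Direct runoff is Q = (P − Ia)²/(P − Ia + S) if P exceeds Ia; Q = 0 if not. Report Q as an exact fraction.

NRCS table: pasture, good condition, soil group A → CN(II) = 39
Adjust CN=39 to AMC I: 4.2·39/(10 − 0.058·39) → (819/5) ÷ (3869/500) = 81900/3869 ≈ 21.168
S = 1000/(81900/3869) − 10 = 30500/819 in ≈ 37.241 in
Ia = 0.2·(30500/819) = 6100/819 in ≈ 7.448 in
Excess rainfall: 13.300 − 7.448 = 5.852 in; P > Ia so Q > 0
Q = (47927/8190)²/((47927/8190) + 30500/819) = (2296997329/67076100)/(352927/8190) = 2296997329/2890472130 in ≈ 0.795 in

Q = 2296997329/2890472130 in ≈ 0.795 in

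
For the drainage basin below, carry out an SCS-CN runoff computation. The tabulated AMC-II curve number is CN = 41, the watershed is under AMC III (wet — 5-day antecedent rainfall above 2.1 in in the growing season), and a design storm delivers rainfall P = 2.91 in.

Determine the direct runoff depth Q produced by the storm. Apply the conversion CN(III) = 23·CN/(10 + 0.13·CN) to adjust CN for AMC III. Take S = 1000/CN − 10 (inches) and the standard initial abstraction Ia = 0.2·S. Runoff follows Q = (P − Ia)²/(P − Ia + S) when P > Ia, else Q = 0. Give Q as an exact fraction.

Q = 24465026569/70386745900 in ≈ 0.348 in

Adjust CN=41 to AMC III: 23·41/(10 + 0.13·41) → 943 ÷ (1533/100) = 94300/1533 ≈ 61.513
S = 1000/(94300/1533) − 10 = 5900/943 in ≈ 6.257 in
Initial abstraction Ia = S/5 = (5900/943)/5 = 1180/943 ≈ 1.251 in
Excess rainfall: 2.910 − 1.251 = 1.659 in; P > Ia so Q > 0
Runoff Q = (P−Ia)²/(P−Ia+S) = (1.659)²/(1.659+6.257) = 24465026569/70386745900 ≈ 0.348 in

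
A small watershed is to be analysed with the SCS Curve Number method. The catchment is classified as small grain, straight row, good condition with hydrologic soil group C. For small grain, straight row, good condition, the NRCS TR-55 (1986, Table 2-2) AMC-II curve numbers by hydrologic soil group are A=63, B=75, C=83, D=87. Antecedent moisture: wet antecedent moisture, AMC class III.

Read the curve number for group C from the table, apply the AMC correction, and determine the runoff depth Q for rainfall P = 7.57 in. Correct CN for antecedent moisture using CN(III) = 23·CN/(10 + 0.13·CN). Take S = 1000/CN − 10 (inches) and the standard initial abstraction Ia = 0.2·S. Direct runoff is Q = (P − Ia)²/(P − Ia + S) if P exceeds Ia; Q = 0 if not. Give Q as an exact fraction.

Q = 1991239898769/301834471700 in ≈ 6.597 in

NRCS table: small grain, straight row, good condition, soil group C → CN(II) = 83
Adjust CN=83 to AMC III: 23·83/(10 + 0.13·83) → 1909 ÷ (2079/100) = 190900/2079 ≈ 91.823
Max retention: S = 1000/(190900/2079) − 10 = 1700/1909 in (≈ 0.891 in)
Ia = 0.2S: 0.2·0.891 = 0.178 in (exactly 340/1909)
Excess rainfall: 7.570 − 0.178 = 7.392 in; P > Ia so Q > 0
Q: (1411113/190900)² ÷ (1581113/190900) = 1991239898769/301834471700 in (≈ 6.597 in)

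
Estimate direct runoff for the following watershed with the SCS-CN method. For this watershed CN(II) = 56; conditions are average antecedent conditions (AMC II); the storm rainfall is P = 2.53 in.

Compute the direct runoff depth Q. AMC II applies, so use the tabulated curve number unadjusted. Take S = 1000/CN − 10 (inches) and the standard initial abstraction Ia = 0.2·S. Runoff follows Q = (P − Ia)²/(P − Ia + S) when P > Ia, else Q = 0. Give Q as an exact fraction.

Q = 3721/35700 in ≈ 0.104 in

AMC II — tabulated CN = 56 applies directly.
Retention S: 1000/CN − 10 with CN=56.000 → S = 55/7 ≈ 7.857 in
Ia = 0.2·(55/7) = 11/7 in ≈ 1.571 in
P − Ia = 2.530 − 1.571 = 671/700 ≈ 0.959 in (> 0, runoff occurs)
Q = (671/700)²/((671/700) + 55/7) = (450241/490000)/(6171/700) = 3721/35700 in ≈ 0.104 in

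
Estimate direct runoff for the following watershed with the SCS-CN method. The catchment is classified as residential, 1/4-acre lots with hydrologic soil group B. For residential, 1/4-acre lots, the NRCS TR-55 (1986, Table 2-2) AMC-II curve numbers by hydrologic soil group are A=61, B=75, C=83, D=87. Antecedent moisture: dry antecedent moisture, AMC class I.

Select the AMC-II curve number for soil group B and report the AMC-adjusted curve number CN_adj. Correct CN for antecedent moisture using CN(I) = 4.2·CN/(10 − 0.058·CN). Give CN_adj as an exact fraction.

NRCS table: residential, 1/4-acre lots, soil group B → CN(II) = 75
Adjust CN=75 to AMC I: 4.2·75/(10 − 0.058·75) → 315 ÷ (113/20) = 6300/113 ≈ 55.752

CN_adj = 6300/113 ≈ 55.752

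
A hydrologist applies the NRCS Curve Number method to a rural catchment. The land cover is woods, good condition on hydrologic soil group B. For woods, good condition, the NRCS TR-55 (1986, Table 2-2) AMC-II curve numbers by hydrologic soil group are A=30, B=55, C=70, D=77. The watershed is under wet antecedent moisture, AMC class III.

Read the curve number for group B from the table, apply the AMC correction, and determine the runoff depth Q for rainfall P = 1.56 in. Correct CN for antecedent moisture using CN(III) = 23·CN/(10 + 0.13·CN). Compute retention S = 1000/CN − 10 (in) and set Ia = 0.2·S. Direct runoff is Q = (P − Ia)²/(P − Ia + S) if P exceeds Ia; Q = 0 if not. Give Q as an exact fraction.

NRCS table: woods, good condition, soil group B → CN(II) = 55
CN(III) from CN(II)=55: (23·55)/(10 + 0.13·55) = 25300/343 ≈ 73.761
S = 1000/(25300/343) − 10 = 900/253 in ≈ 3.557 in
Ia = 0.2S: 0.2·3.557 = 0.711 in (exactly 180/253)
Excess rainfall: 1.560 − 0.711 = 0.849 in; P > Ia so Q > 0
Runoff Q = (P−Ia)²/(P−Ia+S) = (0.849)²/(0.849+3.557) = 9601563/58752925 ≈ 0.163 in

Q = 9601563/58752925 in ≈ 0.163 in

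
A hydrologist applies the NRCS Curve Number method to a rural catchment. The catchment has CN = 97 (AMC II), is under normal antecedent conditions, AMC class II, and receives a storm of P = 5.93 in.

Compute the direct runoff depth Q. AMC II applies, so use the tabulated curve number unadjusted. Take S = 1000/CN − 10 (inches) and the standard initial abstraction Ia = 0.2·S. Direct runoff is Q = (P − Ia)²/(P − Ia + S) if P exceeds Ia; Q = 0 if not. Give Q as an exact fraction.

CN(II) = 97; AMC II needs no correction.
S = 1000/97 − 10 = 30/97 in ≈ 0.309 in
Initial abstraction Ia = S/5 = (30/97)/5 = 6/97 ≈ 0.062 in
Since P=5.930 > Ia=0.062: effective rainfall P−Ia = 56921/9700 in
Q: (56921/9700)² ÷ (59921/9700) = 3240000241/581233700 in (≈ 5.574 in)

Q = 3240000241/581233700 in ≈ 5.574 in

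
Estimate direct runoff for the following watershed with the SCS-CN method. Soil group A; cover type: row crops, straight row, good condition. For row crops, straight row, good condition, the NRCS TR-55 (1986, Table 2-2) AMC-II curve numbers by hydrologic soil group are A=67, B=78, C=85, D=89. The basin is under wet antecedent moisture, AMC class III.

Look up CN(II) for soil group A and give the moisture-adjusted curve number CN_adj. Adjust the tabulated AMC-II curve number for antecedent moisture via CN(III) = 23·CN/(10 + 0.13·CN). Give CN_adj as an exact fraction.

NRCS table: row crops, straight row, good condition, soil group A → CN(II) = 67
Adjust CN=67 to AMC III: 23·67/(10 + 0.13·67) → 1541 ÷ (1871/100) = 154100/1871 ≈ 82.362

CN_adj = 154100/1871 ≈ 82.362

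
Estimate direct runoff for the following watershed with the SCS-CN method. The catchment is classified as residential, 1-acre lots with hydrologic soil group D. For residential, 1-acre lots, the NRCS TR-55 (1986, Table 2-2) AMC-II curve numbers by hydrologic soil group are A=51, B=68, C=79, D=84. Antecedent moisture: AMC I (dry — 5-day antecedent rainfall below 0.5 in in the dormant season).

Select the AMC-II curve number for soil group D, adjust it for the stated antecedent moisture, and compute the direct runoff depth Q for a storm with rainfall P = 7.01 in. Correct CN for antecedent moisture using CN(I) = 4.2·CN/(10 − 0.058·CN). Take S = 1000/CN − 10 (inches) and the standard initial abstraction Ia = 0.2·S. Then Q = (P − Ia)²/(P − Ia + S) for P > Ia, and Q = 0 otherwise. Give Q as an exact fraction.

NRCS table: residential, 1-acre lots, soil group D → CN(II) = 84
Adjust CN=84 to AMC I: 4.2·84/(10 − 0.058·84) → (1764/5) ÷ (641/125) = 44100/641 ≈ 68.799
Max retention: S = 1000/(44100/641) − 10 = 2000/441 in (≈ 4.535 in)
Initial abstraction Ia = S/5 = (2000/441)/5 = 400/441 ≈ 0.907 in
Excess rainfall: 7.010 − 0.907 = 6.103 in; P > Ia so Q > 0
Q = (269141/44100)²/((269141/44100) + 2000/441) = (72436877881/1944810000)/(469141/44100) = 72436877881/20689118100 in ≈ 3.501 in

Q = 72436877881/20689118100 in ≈ 3.501 in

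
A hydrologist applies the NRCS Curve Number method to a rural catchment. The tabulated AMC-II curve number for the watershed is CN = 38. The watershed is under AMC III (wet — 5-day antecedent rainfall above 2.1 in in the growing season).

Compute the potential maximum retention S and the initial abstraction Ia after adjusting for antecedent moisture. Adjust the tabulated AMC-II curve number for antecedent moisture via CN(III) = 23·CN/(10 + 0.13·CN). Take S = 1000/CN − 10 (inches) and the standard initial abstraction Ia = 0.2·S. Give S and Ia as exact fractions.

S = 3100/437 in ≈ 7.094 in; Ia = 620/437 in ≈ 1.419 in

Adjust CN=38 to AMC III: 23·38/(10 + 0.13·38) → 874 ÷ (747/50) = 43700/747 ≈ 58.501
Max retention: S = 1000/(43700/747) − 10 = 3100/437 in (≈ 7.094 in)
Ia = 0.2S: 0.2·7.094 = 1.419 in (exactly 620/437)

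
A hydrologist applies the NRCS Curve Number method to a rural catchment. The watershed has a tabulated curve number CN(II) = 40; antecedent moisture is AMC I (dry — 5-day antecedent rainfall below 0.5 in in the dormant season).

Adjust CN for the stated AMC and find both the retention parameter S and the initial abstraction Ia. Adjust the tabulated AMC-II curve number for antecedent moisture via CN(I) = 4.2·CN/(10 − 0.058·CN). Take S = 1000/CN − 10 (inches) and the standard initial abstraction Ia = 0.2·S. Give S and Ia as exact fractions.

S = 250/7 in ≈ 35.714 in; Ia = 50/7 in ≈ 7.143 in

Adjust CN=40 to AMC I: 4.2·40/(10 − 0.058·40) → 168 ÷ (192/25) = 175/8 ≈ 21.875
Retention S: 1000/CN − 10 with CN=21.875 → S = 250/7 ≈ 35.714 in
Initial abstraction Ia = S/5 = (250/7)/5 = 50/7 ≈ 7.143 in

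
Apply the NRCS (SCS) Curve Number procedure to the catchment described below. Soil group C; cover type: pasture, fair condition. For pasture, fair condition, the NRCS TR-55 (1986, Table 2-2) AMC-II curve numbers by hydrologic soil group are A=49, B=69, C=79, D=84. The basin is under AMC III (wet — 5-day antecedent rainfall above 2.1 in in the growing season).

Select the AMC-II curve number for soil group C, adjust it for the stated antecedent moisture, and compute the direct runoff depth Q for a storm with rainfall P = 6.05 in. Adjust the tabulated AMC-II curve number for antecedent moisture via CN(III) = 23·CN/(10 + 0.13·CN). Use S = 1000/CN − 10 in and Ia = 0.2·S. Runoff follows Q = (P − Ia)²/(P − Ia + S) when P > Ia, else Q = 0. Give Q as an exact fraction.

Q = 44714062849/9210627380 in ≈ 4.855 in

NRCS table: pasture, fair condition, soil group C → CN(II) = 79
Wet (AMC III): CN(III) = 23·79/(10 + 0.13·79) = 1817/(2027/100) = 181700/2027 ≈ 89.640
Max retention: S = 1000/(181700/2027) − 10 = 2100/1817 in (≈ 1.156 in)
Ia = 0.2S: 0.2·1.156 = 0.231 in (exactly 420/1817)
P − Ia = 6.050 − 0.231 = 211457/36340 ≈ 5.819 in (> 0, runoff occurs)
Q = (211457/36340)²/((211457/36340) + 2100/1817) = (44714062849/1320595600)/(253457/36340) = 44714062849/9210627380 in ≈ 4.855 in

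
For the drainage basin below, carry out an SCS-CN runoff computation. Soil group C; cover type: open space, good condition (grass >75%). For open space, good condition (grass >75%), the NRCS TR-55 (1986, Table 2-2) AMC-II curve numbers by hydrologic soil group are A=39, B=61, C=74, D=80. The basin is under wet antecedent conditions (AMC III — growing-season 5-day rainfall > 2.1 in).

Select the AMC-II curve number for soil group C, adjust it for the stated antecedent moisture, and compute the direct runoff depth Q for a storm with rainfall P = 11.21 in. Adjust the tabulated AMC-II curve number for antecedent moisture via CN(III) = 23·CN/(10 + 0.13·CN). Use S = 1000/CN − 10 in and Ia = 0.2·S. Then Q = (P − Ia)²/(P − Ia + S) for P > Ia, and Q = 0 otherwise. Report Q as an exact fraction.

Q = 861130176841/90033332100 in ≈ 9.565 in

NRCS table: open space, good condition (grass >75%), soil group C → CN(II) = 74
Wet (AMC III): CN(III) = 23·74/(10 + 0.13·74) = 1702/(981/50) = 85100/981 ≈ 86.748
S = 1000/(85100/981) − 10 = 1300/851 in ≈ 1.528 in
Ia = 0.2S: 0.2·1.528 = 0.306 in (exactly 260/851)
Since P=11.210 > Ia=0.306: effective rainfall P−Ia = 927971/85100 in
Q: (927971/85100)² ÷ (1057971/85100) = 861130176841/90033332100 in (≈ 9.565 in)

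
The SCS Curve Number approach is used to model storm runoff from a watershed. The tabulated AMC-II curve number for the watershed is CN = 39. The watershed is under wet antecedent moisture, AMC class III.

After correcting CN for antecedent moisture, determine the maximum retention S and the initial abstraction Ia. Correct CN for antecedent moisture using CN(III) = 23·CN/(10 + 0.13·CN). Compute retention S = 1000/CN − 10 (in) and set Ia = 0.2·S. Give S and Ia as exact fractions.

Wet (AMC III): CN(III) = 23·39/(10 + 0.13·39) = 897/(1507/100) = 89700/1507 ≈ 59.522
S = 1000/(89700/1507) − 10 = 6100/897 in ≈ 6.800 in
Ia = 0.2S: 0.2·6.800 = 1.360 in (exactly 1220/897)

S = 6100/897 in ≈ 6.800 in; Ia = 1220/897 in ≈ 1.360 in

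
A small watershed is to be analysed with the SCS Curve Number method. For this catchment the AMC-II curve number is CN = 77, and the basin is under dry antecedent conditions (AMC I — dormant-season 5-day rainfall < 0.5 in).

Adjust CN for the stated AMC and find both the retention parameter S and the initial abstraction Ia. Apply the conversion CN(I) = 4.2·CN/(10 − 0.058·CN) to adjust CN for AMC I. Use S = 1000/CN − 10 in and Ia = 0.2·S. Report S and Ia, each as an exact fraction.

S = 11500/1617 in ≈ 7.112 in; Ia = 2300/1617 in ≈ 1.422 in

CN(I) from CN(II)=77: (4.2·77)/(10 − 0.058·77) = 161700/2767 ≈ 58.439
Max retention: S = 1000/(161700/2767) − 10 = 11500/1617 in (≈ 7.112 in)
Ia = 0.2·(11500/1617) = 2300/1617 in ≈ 1.422 in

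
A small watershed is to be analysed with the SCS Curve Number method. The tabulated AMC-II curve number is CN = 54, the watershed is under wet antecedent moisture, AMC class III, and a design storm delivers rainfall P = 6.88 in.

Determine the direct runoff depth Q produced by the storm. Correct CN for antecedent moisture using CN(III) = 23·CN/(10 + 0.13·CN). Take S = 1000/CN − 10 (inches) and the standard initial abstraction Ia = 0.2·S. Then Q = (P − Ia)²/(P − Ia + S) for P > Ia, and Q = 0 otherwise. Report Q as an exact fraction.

Q = 4293184/1121175 in ≈ 3.829 in

Adjust CN=54 to AMC III: 23·54/(10 + 0.13·54) → 1242 ÷ (851/50) = 2700/37 ≈ 72.973
Max retention: S = 1000/(2700/37) − 10 = 100/27 in (≈ 3.704 in)
Ia = 0.2S: 0.2·3.704 = 0.741 in (exactly 20/27)
Excess rainfall: 6.880 − 0.741 = 6.139 in; P > Ia so Q > 0
Q: (4144/675)² ÷ (6644/675) = 4293184/1121175 in (≈ 3.829 in)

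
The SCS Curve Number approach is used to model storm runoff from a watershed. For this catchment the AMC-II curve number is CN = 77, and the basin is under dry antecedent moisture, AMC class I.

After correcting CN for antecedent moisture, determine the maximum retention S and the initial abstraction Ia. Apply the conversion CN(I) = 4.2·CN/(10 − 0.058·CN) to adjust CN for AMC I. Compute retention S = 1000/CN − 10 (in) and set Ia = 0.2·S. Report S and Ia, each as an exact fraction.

S = 11500/1617 in ≈ 7.112 in; Ia = 2300/1617 in ≈ 1.422 in

Adjust CN=77 to AMC I: 4.2·77/(10 − 0.058·77) → (1617/5) ÷ (2767/500) = 161700/2767 ≈ 58.439
Max retention: S = 1000/(161700/2767) − 10 = 11500/1617 in (≈ 7.112 in)
Initial abstraction Ia = S/5 = (11500/1617)/5 = 2300/1617 ≈ 1.422 in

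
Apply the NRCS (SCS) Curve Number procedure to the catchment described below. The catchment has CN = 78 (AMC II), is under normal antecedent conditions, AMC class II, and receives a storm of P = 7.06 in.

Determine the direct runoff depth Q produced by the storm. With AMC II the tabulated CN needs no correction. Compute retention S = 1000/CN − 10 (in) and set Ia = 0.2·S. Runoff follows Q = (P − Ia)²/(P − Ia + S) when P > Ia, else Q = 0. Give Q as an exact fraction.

AMC II — tabulated CN = 78 applies directly.
Max retention: S = 1000/78 − 10 = 110/39 in (≈ 2.821 in)
Ia = 0.2·(110/39) = 22/39 in ≈ 0.564 in
Excess rainfall: 7.060 − 0.564 = 6.496 in; P > Ia so Q > 0
Q: (12667/1950)² ÷ (18167/1950) = 160452889/35425650 in (≈ 4.529 in)

Q = 160452889/35425650 in ≈ 4.529 in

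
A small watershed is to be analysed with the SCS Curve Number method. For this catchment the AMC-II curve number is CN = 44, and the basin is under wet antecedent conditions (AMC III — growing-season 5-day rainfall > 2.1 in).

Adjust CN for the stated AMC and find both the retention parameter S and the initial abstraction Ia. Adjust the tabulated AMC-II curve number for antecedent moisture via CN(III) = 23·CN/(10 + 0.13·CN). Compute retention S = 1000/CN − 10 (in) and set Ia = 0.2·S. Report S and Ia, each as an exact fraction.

CN(III) from CN(II)=44: (23·44)/(10 + 0.13·44) = 25300/393 ≈ 64.377
S = 1000/(25300/393) − 10 = 1400/253 in ≈ 5.534 in
Initial abstraction Ia = S/5 = (1400/253)/5 = 280/253 ≈ 1.107 in

S = 1400/253 in ≈ 5.534 in; Ia = 280/253 in ≈ 1.107 in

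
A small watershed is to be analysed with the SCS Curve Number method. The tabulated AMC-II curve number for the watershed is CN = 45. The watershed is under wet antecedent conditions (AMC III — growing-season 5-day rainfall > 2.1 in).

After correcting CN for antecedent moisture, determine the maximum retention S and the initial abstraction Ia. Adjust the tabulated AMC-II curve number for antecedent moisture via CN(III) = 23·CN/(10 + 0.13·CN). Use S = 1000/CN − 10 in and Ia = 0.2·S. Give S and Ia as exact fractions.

S = 1100/207 in ≈ 5.314 in; Ia = 220/207 in ≈ 1.063 in

Wet (AMC III): CN(III) = 23·45/(10 + 0.13·45) = 1035/(317/20) = 20700/317 ≈ 65.300
S = 1000/(20700/317) − 10 = 1100/207 in ≈ 5.314 in
Ia = 0.2S: 0.2·5.314 = 1.063 in (exactly 220/207)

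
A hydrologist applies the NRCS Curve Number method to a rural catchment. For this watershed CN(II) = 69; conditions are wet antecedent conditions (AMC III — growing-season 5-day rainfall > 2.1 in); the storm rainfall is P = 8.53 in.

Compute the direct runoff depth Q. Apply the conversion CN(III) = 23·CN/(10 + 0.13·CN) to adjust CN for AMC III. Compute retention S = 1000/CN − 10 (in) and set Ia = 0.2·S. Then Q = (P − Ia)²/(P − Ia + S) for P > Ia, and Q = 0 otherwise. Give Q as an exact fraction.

CN(III) from CN(II)=69: (23·69)/(10 + 0.13·69) = 158700/1897 ≈ 83.658
S = 1000/(158700/1897) − 10 = 3100/1587 in ≈ 1.953 in
Ia = 0.2S: 0.2·1.953 = 0.391 in (exactly 620/1587)
Since P=8.530 > Ia=0.391: effective rainfall P−Ia = 1291711/158700 in
Q = (1291711/158700)²/((1291711/158700) + 3100/1587) = (1668517307521/25185690000)/(1601711/158700) = 1668517307521/254191535700 in ≈ 6.564 in

Q = 1668517307521/254191535700 in ≈ 6.564 in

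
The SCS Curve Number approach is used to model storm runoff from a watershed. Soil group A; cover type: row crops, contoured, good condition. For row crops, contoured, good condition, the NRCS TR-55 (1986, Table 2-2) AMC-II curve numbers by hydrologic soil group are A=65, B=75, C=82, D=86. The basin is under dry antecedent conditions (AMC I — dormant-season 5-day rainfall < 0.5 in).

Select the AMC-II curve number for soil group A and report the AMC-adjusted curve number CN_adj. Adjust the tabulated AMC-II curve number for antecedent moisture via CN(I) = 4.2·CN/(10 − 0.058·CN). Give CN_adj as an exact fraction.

CN_adj = 3900/89 ≈ 43.820

NRCS table: row crops, contoured, good condition, soil group A → CN(II) = 65
Dry (AMC I): CN(I) = 4.2·65/(10 − 0.058·65) = 273/(623/100) = 3900/89 ≈ 43.820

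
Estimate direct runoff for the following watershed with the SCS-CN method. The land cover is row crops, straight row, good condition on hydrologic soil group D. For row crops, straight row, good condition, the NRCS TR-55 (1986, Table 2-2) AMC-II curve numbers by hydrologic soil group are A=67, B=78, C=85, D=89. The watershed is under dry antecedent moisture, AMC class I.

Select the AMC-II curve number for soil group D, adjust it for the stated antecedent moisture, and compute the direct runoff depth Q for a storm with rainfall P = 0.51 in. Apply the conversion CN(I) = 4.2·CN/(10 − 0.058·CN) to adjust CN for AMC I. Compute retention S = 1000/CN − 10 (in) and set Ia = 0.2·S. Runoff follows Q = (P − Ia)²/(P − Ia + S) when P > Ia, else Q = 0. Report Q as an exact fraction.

Q = 0 in ≈ 0.000 in

NRCS table: row crops, straight row, good condition, soil group D → CN(II) = 89
CN(I) from CN(II)=89: (4.2·89)/(10 − 0.058·89) = 186900/2419 ≈ 77.263
S = 1000/(186900/2419) − 10 = 5500/1869 in ≈ 2.943 in
Ia = 0.2·(5500/1869) = 1100/1869 in ≈ 0.589 in
P = 0.510 ≤ Ia = 0.589 in: entire storm abstracted, Q = 0.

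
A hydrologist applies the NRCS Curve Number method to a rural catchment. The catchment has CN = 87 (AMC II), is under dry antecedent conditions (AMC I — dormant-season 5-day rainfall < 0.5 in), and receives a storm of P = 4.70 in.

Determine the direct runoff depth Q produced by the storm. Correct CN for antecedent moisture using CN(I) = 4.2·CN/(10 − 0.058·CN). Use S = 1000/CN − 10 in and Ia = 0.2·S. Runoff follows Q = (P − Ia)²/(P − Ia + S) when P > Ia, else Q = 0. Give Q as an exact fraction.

Q = 5309891161/2518866630 in ≈ 2.108 in

Adjust CN=87 to AMC I: 4.2·87/(10 − 0.058·87) → (1827/5) ÷ (2477/500) = 182700/2477 ≈ 73.759
S = 1000/(182700/2477) − 10 = 6500/1827 in ≈ 3.558 in
Ia = 0.2·(6500/1827) = 1300/1827 in ≈ 0.712 in
P − Ia = 4.700 − 0.712 = 72869/18270 ≈ 3.988 in (> 0, runoff occurs)
Q: (72869/18270)² ÷ (137869/18270) = 5309891161/2518866630 in (≈ 2.108 in)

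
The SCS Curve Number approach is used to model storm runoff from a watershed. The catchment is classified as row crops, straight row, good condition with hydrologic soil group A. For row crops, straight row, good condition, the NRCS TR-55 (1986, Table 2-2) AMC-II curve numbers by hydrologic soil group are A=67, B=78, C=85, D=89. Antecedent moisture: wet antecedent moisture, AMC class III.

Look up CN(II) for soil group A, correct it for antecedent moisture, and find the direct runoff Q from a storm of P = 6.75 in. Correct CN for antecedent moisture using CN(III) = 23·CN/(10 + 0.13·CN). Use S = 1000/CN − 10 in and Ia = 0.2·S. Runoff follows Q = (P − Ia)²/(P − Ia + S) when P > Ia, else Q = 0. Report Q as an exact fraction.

Q = 506142363/107185796 in ≈ 4.722 in

NRCS table: row crops, straight row, good condition, soil group A → CN(II) = 67
CN(III) from CN(II)=67: (23·67)/(10 + 0.13·67) = 154100/1871 ≈ 82.362
Retention S: 1000/CN − 10 with CN=82.362 → S = 3300/1541 ≈ 2.141 in
Ia = 0.2S: 0.2·2.141 = 0.428 in (exactly 660/1541)
Excess rainfall: 6.750 − 0.428 = 6.322 in; P > Ia so Q > 0
Runoff Q = (P−Ia)²/(P−Ia+S) = (6.322)²/(6.322+2.141) = 506142363/107185796 ≈ 4.722 in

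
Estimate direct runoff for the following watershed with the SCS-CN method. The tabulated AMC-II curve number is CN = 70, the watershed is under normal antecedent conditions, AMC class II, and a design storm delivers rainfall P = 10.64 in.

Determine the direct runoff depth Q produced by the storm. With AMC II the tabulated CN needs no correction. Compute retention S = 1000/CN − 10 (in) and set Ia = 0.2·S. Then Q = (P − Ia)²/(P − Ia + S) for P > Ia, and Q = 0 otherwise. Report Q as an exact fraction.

AMC II — tabulated CN = 70 applies directly.
Retention S: 1000/CN − 10 with CN=70.000 → S = 30/7 ≈ 4.286 in
Ia = 0.2·(30/7) = 6/7 in ≈ 0.857 in
Excess rainfall: 10.640 − 0.857 = 9.783 in; P > Ia so Q > 0
Q: (1712/175)² ÷ (2462/175) = 1465472/215425 in (≈ 6.803 in)

Q = 1465472/215425 in ≈ 6.803 in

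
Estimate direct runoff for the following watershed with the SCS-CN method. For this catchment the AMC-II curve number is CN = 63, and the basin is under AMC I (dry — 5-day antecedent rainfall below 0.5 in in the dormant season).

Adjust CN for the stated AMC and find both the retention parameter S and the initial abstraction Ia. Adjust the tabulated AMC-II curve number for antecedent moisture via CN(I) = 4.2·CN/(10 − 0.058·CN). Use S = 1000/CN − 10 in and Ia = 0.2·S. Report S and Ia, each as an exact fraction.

S = 18500/1323 in ≈ 13.983 in; Ia = 3700/1323 in ≈ 2.797 in

CN(I) from CN(II)=63: (4.2·63)/(10 − 0.058·63) = 132300/3173 ≈ 41.696
Retention S: 1000/CN − 10 with CN=41.696 → S = 18500/1323 ≈ 13.983 in
Ia = 0.2S: 0.2·13.983 = 2.797 in (exactly 3700/1323)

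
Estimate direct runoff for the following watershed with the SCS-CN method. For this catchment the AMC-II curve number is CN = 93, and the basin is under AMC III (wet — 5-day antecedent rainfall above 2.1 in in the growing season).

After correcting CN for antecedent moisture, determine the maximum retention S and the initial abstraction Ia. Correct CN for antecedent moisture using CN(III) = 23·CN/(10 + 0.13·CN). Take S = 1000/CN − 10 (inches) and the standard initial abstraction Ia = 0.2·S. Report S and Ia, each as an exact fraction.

CN(III) from CN(II)=93: (23·93)/(10 + 0.13·93) = 213900/2209 ≈ 96.831
S = 1000/(213900/2209) − 10 = 700/2139 in ≈ 0.327 in
Ia = 0.2S: 0.2·0.327 = 0.065 in (exactly 140/2139)

S = 700/2139 in ≈ 0.327 in; Ia = 140/2139 in ≈ 0.065 in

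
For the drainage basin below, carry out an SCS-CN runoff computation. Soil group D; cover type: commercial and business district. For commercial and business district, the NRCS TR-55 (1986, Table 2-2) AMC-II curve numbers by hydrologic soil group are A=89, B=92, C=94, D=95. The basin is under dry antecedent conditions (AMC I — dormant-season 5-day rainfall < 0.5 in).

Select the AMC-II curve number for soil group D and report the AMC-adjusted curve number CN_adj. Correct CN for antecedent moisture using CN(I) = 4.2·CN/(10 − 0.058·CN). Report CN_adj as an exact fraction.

CN_adj = 39900/449 ≈ 88.864

NRCS table: commercial and business district, soil group D → CN(II) = 95
Dry (AMC I): CN(I) = 4.2·95/(10 − 0.058·95) = 399/(449/100) = 39900/449 ≈ 88.864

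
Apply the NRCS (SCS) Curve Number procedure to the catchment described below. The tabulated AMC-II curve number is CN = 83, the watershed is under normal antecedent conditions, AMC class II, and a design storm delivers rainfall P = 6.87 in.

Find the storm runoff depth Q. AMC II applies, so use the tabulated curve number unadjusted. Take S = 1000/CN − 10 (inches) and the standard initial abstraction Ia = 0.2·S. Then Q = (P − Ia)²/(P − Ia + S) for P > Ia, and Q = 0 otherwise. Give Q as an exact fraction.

Q = 2875211641/586154300 in ≈ 4.905 in

Average conditions: CN = 83 (no AMC adjustment).
S = 1000/83 − 10 = 170/83 in ≈ 2.048 in
Ia = 0.2S: 0.2·2.048 = 0.410 in (exactly 34/83)
Excess rainfall: 6.870 − 0.410 = 6.460 in; P > Ia so Q > 0
Q: (53621/8300)² ÷ (70621/8300) = 2875211641/586154300 in (≈ 4.905 in)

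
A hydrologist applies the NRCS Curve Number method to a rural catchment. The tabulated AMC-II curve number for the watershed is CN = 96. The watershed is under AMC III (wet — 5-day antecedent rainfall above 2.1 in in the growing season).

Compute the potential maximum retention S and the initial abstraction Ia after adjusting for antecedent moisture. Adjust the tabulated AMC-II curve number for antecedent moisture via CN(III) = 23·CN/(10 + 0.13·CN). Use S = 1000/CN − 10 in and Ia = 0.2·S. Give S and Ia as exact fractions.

S = 25/138 in ≈ 0.181 in; Ia = 5/138 in ≈ 0.036 in

Wet (AMC III): CN(III) = 23·96/(10 + 0.13·96) = 2208/(562/25) = 27600/281 ≈ 98.221
Max retention: S = 1000/(27600/281) − 10 = 25/138 in (≈ 0.181 in)
Ia = 0.2S: 0.2·0.181 = 0.036 in (exactly 5/138)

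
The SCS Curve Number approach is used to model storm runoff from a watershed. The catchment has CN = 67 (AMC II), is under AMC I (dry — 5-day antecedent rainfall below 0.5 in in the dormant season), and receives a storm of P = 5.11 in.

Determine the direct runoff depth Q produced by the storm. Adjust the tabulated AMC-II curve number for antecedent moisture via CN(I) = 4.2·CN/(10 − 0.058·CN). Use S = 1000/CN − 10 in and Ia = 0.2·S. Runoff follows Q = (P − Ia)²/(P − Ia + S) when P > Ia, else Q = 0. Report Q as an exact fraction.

Q = 16811456281/31876007100 in ≈ 0.527 in

Dry (AMC I): CN(I) = 4.2·67/(10 − 0.058·67) = (1407/5)/(3057/500) = 46900/1019 ≈ 46.026
Retention S: 1000/CN − 10 with CN=46.026 → S = 5500/469 ≈ 11.727 in
Ia = 0.2S: 0.2·11.727 = 2.345 in (exactly 1100/469)
Excess rainfall: 5.110 − 2.345 = 2.765 in; P > Ia so Q > 0
Q = (129659/46900)²/((129659/46900) + 5500/469) = (16811456281/2199610000)/(679659/46900) = 16811456281/31876007100 in ≈ 0.527 in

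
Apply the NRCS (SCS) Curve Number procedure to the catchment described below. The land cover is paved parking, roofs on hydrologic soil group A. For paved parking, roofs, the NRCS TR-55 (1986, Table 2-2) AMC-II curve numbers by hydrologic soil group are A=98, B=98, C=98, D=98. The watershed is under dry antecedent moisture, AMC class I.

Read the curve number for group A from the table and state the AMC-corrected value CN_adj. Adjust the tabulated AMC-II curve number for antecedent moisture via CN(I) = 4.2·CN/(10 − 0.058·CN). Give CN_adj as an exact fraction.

CN_adj = 102900/1079 ≈ 95.366

NRCS table: paved parking, roofs, soil group A → CN(II) = 98
Adjust CN=98 to AMC I: 4.2·98/(10 − 0.058·98) → (2058/5) ÷ (1079/250) = 102900/1079 ≈ 95.366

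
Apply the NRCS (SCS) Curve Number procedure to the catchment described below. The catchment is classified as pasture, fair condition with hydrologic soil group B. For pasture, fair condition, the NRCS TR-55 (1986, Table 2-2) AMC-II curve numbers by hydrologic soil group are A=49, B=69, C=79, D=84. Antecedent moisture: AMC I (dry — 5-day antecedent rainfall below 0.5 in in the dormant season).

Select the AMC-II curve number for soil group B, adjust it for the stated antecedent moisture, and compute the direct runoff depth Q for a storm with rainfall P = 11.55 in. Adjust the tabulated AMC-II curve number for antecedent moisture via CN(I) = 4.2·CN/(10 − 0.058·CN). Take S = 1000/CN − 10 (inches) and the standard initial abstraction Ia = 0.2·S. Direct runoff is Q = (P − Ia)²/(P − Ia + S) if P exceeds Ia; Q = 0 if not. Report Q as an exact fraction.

NRCS table: pasture, fair condition, soil group B → CN(II) = 69
Adjust CN=69 to AMC I: 4.2·69/(10 − 0.058·69) → (1449/5) ÷ (2999/500) = 144900/2999 ≈ 48.316
Retention S: 1000/CN − 10 with CN=48.316 → S = 15500/1449 ≈ 10.697 in
Ia = 0.2S: 0.2·10.697 = 2.139 in (exactly 3100/1449)
P − Ia = 11.550 − 2.139 = 272719/28980 ≈ 9.411 in (> 0, runoff occurs)
Q: (272719/28980)² ÷ (582719/28980) = 74375652961/16887196620 in (≈ 4.404 in)

Q = 74375652961/16887196620 in ≈ 4.404 in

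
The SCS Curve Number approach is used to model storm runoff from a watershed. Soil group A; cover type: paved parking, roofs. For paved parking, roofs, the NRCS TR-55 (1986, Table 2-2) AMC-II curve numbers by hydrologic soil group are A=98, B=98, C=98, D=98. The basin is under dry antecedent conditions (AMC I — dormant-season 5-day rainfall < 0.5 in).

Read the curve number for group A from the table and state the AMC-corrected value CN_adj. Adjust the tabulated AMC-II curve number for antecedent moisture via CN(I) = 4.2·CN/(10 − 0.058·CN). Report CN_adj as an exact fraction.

NRCS table: paved parking, roofs, soil group A → CN(II) = 98
Adjust CN=98 to AMC I: 4.2·98/(10 − 0.058·98) → (2058/5) ÷ (1079/250) = 102900/1079 ≈ 95.366

CN_adj = 102900/1079 ≈ 95.366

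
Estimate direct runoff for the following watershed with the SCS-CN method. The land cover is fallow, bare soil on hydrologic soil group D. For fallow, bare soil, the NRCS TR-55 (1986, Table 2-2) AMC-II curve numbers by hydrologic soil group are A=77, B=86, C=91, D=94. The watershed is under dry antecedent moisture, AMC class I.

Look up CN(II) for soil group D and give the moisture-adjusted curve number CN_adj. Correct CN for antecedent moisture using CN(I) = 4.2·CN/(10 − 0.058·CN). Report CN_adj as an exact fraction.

CN_adj = 32900/379 ≈ 86.807

NRCS table: fallow, bare soil, soil group D → CN(II) = 94
Dry (AMC I): CN(I) = 4.2·94/(10 − 0.058·94) = (1974/5)/(1137/250) = 32900/379 ≈ 86.807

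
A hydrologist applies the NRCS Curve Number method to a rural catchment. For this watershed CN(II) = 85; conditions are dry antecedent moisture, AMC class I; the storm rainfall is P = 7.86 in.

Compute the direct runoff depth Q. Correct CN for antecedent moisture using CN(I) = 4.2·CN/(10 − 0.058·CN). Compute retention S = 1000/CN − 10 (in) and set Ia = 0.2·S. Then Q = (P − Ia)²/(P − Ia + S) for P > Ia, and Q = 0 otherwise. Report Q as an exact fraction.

Dry (AMC I): CN(I) = 4.2·85/(10 − 0.058·85) = 357/(507/100) = 11900/169 ≈ 70.414
Max retention: S = 1000/(11900/169) − 10 = 500/119 in (≈ 4.202 in)
Ia = 0.2S: 0.2·4.202 = 0.840 in (exactly 100/119)
P − Ia = 7.860 − 0.840 = 41767/5950 ≈ 7.020 in (> 0, runoff occurs)
Q = (41767/5950)²/((41767/5950) + 500/119) = (1744482289/35402500)/(66767/5950) = 1744482289/397263650 in ≈ 4.391 in

Q = 1744482289/397263650 in ≈ 4.391 in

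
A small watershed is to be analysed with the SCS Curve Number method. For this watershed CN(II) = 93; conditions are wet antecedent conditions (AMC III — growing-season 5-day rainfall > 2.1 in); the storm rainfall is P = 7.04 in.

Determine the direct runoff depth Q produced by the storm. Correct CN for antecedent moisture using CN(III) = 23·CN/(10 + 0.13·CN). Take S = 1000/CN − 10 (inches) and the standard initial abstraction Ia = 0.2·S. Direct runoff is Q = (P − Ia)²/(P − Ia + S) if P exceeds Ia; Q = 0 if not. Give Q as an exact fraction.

Q = 8693884081/1305003900 in ≈ 6.662 in

CN(III) from CN(II)=93: (23·93)/(10 + 0.13·93) = 213900/2209 ≈ 96.831
S = 1000/(213900/2209) − 10 = 700/2139 in ≈ 0.327 in
Ia = 0.2·(700/2139) = 140/2139 in ≈ 0.065 in
Since P=7.040 > Ia=0.065: effective rainfall P−Ia = 372964/53475 in
Runoff Q = (P−Ia)²/(P−Ia+S) = (6.975)²/(6.975+0.327) = 8693884081/1305003900 ≈ 6.662 in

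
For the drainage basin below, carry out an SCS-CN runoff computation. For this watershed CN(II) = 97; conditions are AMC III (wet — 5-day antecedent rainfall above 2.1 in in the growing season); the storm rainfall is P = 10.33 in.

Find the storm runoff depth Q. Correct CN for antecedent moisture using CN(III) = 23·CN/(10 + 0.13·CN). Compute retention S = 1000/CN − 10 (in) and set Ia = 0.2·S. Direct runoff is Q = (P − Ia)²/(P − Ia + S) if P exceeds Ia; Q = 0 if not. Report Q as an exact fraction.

CN(III) from CN(II)=97: (23·97)/(10 + 0.13·97) = 223100/2261 ≈ 98.673
Retention S: 1000/CN − 10 with CN=98.673 → S = 300/2231 ≈ 0.134 in
Initial abstraction Ia = S/5 = (300/2231)/5 = 60/2231 ≈ 0.027 in
P − Ia = 10.330 − 0.027 = 2298623/223100 ≈ 10.303 in (> 0, runoff occurs)
Q = (2298623/223100)²/((2298623/223100) + 300/2231) = (5283667696129/49773610000)/(2328623/223100) = 5283667696129/519515791300 in ≈ 10.170 in

Q = 5283667696129/519515791300 in ≈ 10.170 in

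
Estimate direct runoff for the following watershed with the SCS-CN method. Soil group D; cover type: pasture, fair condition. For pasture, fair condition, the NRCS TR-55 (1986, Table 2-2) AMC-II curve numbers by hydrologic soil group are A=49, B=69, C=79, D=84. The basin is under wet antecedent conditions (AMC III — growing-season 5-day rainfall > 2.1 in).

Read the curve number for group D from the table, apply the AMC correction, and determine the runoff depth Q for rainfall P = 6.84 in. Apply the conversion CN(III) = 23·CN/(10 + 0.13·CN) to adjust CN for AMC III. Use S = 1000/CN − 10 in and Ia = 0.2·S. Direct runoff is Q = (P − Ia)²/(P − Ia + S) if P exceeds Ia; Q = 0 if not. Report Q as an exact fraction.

NRCS table: pasture, fair condition, soil group D → CN(II) = 84
Wet (AMC III): CN(III) = 23·84/(10 + 0.13·84) = 1932/(523/25) = 48300/523 ≈ 92.352
S = 1000/(48300/523) − 10 = 400/483 in ≈ 0.828 in
Ia = 0.2·(400/483) = 80/483 in ≈ 0.166 in
P − Ia = 6.840 − 0.166 = 80593/12075 ≈ 6.674 in (> 0, runoff occurs)
Q = (80593/12075)²/((80593/12075) + 400/483) = (6495231649/145805625)/(90593/12075) = 6495231649/1093910475 in ≈ 5.938 in

Q = 6495231649/1093910475 in ≈ 5.938 in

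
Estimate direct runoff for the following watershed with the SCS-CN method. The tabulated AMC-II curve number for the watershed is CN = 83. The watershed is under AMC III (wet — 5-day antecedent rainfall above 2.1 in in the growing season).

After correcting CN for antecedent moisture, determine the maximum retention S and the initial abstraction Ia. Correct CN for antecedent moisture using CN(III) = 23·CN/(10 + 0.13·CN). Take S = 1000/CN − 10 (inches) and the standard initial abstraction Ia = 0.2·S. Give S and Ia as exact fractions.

S = 1700/1909 in ≈ 0.891 in; Ia = 340/1909 in ≈ 0.178 in

CN(III) from CN(II)=83: (23·83)/(10 + 0.13·83) = 190900/2079 ≈ 91.823
Max retention: S = 1000/(190900/2079) − 10 = 1700/1909 in (≈ 0.891 in)
Initial abstraction Ia = S/5 = (1700/1909)/5 = 340/1909 ≈ 0.178 in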